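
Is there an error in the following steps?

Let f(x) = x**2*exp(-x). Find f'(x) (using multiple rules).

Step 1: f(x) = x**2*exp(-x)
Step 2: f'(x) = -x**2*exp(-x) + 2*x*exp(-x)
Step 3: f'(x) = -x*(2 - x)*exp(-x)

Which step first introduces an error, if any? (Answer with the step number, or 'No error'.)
Step 3

Step 3 is incorrect due to a sign flip.
The step shows: -x*(2 - x)*exp(-x)
The correct value should be: x*(2 - x)*exp(-x)

Explanation: The sign of the whole expression was flipped: the term x*(2 - x)*exp(-x) was incorrectly written as -x*(2 - x)*exp(-x)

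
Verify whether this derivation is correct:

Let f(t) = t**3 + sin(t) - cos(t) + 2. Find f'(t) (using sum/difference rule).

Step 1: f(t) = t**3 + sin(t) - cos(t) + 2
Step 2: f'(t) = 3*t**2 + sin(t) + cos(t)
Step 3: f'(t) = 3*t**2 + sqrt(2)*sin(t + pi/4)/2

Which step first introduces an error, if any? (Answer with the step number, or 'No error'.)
Step 3

Step 3 is incorrect due to a wrong exponent.
The step shows: 3*t**2 + sqrt(2)*sin(t + pi/4)/2
The correct value should be: 3*t**2 + sqrt(2)*sin(t + pi/4)

Explanation: The exponent 1/2 on 2 was incorrectly written as -1/2: the term sqrt(2)*sin(t + pi/4) was incorrectly written as sqrt(2)*sin(t + pi/4)/2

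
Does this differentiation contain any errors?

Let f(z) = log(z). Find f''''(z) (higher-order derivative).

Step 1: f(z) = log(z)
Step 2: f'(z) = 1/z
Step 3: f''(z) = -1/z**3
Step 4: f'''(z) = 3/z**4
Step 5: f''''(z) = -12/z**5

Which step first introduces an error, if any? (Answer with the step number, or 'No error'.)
Step 3

Step 3 is incorrect due to a wrong exponent.
The step shows: -1/z**3
The correct value should be: -1/z**2

Explanation: The exponent -2 on z was incorrectly written as -3: the term -1/z**2 was incorrectly written as -1/z**3
The later steps are derived from this incorrect expression, so the error originates in Step 3.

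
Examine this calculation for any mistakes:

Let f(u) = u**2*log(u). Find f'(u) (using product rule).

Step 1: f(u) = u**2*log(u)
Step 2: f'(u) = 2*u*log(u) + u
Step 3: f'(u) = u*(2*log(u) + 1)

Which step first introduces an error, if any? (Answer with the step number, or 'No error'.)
No error

All steps in this derivation are correct.
The final answer f'(u) = u*(2*log(u) + 1) is valid.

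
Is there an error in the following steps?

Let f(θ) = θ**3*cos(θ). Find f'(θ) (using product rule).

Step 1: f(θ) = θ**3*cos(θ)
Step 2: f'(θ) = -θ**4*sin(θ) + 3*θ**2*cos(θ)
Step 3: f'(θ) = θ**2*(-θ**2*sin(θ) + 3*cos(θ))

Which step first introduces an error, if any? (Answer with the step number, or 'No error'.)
Step 2

Step 2 is incorrect due to a wrong exponent.
The step shows: -θ**4*sin(θ) + 3*θ**2*cos(θ)
The correct value should be: -θ**3*sin(θ) + 3*θ**2*cos(θ)

Explanation: The exponent 3 on θ was incorrectly written as 4: the term -θ**3*sin(θ) was incorrectly written as -θ**4*sin(θ)
The later steps are derived from this incorrect expression, so the error originates in Step 2.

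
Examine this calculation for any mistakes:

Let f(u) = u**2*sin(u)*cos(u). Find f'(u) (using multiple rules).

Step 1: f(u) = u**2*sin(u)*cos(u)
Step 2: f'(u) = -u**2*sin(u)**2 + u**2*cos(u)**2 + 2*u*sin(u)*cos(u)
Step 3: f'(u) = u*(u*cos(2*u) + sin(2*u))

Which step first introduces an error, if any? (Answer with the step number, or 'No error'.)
No error

All steps in this derivation are correct.
The final answer f'(u) = u*(u*cos(2*u) + sin(2*u)) is valid.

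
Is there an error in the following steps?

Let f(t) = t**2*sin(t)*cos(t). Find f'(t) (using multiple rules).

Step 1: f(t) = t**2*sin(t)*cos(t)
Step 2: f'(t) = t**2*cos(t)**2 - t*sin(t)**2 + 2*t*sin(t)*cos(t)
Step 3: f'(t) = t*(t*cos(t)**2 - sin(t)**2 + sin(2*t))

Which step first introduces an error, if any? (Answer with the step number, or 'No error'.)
Step 2

Step 2 is incorrect due to a wrong exponent.
The step shows: t**2*cos(t)**2 - t*sin(t)**2 + 2*t*sin(t)*cos(t)
The correct value should be: -t**2*sin(t)**2 + t**2*cos(t)**2 + 2*t*sin(t)*cos(t)

Explanation: The exponent 2 on t was incorrectly written as 1: the term -t**2*sin(t)**2 was incorrectly written as -t*sin(t)**2
The later steps are derived from this incorrect expression, so the error originates in Step 2.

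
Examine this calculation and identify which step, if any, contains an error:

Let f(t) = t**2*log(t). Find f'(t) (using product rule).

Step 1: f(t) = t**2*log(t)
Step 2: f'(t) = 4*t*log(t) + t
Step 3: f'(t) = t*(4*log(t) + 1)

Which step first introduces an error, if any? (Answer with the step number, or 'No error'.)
Step 2

Step 2 is incorrect due to a wrong coefficient.
The step shows: 4*t*log(t) + t
The correct value should be: 2*t*log(t) + t

Explanation: The coefficient 2 was incorrectly written as 4: the term 2*t*log(t) was incorrectly written as 4*t*log(t)
The later steps are derived from this incorrect expression, so the error originates in Step 2.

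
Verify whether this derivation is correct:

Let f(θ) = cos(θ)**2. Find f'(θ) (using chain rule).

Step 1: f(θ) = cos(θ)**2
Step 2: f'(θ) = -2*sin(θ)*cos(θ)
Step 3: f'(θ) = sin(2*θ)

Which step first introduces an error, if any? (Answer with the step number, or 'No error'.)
Step 3

Step 3 is incorrect due to a sign flip.
The step shows: sin(2*θ)
The correct value should be: -sin(2*θ)

Explanation: The sign of the whole expression was flipped: the term -sin(2*θ) was incorrectly written as sin(2*θ)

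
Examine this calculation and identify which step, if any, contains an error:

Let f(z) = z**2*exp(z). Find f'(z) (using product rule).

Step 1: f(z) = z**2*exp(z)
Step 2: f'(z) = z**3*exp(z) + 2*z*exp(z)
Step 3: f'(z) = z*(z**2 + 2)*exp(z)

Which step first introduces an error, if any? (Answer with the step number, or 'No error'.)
Step 2

Step 2 is incorrect due to a wrong exponent.
The step shows: z**3*exp(z) + 2*z*exp(z)
The correct value should be: z**2*exp(z) + 2*z*exp(z)

Explanation: The exponent 2 on z was incorrectly written as 3: the term z**2*exp(z) was incorrectly written as z**3*exp(z)
The later steps are derived from this incorrect expression, so the error originates in Step 2.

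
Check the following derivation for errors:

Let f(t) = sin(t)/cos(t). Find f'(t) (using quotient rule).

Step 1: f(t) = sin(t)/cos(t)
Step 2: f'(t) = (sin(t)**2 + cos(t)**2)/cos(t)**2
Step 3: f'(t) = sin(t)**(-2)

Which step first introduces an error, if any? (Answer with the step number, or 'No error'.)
Step 3

Step 3 is incorrect due to a wrong trig function.
The step shows: sin(t)**(-2)
The correct value should be: cos(t)**(-2)

Explanation: cos(t) was incorrectly written as sin(t): the term cos(t)**(-2) was incorrectly written as sin(t)**(-2)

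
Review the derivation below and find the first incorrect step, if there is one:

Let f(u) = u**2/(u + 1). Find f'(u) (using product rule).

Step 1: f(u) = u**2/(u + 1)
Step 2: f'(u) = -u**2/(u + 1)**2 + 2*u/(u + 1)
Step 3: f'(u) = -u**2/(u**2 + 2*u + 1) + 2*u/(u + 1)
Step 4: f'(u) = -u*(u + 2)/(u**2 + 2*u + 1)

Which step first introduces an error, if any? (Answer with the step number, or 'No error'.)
Step 4

Step 4 is incorrect due to a sign flip.
The step shows: -u*(u + 2)/(u**2 + 2*u + 1)
The correct value should be: u*(u + 2)/(u**2 + 2*u + 1)

Explanation: The sign of the whole expression was flipped: the term u*(u + 2)/(u**2 + 2*u + 1) was incorrectly written as -u*(u + 2)/(u**2 + 2*u + 1)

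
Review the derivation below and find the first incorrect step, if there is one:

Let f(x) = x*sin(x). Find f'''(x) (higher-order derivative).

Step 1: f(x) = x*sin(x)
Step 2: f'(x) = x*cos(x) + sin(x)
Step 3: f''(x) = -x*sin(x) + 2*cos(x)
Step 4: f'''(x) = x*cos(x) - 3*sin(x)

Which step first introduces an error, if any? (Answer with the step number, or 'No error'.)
Step 4

Step 4 is incorrect due to a sign flip.
The step shows: x*cos(x) - 3*sin(x)
The correct value should be: -x*cos(x) - 3*sin(x)

Explanation: The sign of one term was flipped: the term -x*cos(x) was incorrectly written as x*cos(x)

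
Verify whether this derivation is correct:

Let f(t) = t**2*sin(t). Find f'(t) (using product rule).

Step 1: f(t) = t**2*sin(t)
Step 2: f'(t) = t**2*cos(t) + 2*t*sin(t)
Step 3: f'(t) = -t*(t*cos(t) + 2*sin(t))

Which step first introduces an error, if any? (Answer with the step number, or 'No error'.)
Step 3

Step 3 is incorrect due to a sign flip.
The step shows: -t*(t*cos(t) + 2*sin(t))
The correct value should be: t*(t*cos(t) + 2*sin(t))

Explanation: The sign of the whole expression was flipped: the term t*(t*cos(t) + 2*sin(t)) was incorrectly written as -t*(t*cos(t) + 2*sin(t))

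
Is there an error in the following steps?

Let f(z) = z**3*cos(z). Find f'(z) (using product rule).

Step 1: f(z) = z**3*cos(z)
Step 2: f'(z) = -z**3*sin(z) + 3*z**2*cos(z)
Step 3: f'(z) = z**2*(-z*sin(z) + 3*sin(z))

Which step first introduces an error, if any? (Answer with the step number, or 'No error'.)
Step 3

Step 3 is incorrect due to a wrong trig function.
The step shows: z**2*(-z*sin(z) + 3*sin(z))
The correct value should be: z**2*(-z*sin(z) + 3*cos(z))

Explanation: cos(z) was incorrectly written as sin(z): the term z**2*(-z*sin(z) + 3*cos(z)) was incorrectly written as z**2*(-z*sin(z) + 3*sin(z))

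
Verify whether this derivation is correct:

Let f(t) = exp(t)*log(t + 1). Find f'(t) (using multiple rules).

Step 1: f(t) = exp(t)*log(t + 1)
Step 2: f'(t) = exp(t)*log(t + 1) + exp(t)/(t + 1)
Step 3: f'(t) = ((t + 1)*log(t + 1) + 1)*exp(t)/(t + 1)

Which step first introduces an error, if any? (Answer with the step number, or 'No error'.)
No error

All steps in this derivation are correct.
The final answer f'(t) = ((t + 1)*log(t + 1) + 1)*exp(t)/(t + 1) is valid.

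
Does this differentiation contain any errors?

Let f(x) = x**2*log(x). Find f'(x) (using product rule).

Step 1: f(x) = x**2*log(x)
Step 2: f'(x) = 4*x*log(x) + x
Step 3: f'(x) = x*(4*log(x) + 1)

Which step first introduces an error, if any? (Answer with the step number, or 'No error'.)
Step 2

Step 2 is incorrect due to a wrong coefficient.
The step shows: 4*x*log(x) + x
The correct value should be: 2*x*log(x) + x

Explanation: The coefficient 2 was incorrectly written as 4: the term 2*x*log(x) was incorrectly written as 4*x*log(x)
The later steps are derived from this incorrect expression, so the error originates in Step 2.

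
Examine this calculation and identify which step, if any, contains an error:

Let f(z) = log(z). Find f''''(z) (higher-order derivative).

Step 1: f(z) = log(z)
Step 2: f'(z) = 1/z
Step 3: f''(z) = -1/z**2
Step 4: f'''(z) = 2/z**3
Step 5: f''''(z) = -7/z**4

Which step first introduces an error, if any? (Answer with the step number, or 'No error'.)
Step 5

Step 5 is incorrect due to a wrong coefficient.
The step shows: -7/z**4
The correct value should be: -6/z**4

Explanation: The coefficient -6 was incorrectly written as -7: the term -6/z**4 was incorrectly written as -7/z**4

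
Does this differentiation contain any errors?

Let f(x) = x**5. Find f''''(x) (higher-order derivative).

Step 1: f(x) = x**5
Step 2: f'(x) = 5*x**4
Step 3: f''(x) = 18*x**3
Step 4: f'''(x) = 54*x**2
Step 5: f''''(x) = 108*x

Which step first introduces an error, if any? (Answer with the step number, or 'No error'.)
Step 3

Step 3 is incorrect due to a wrong coefficient.
The step shows: 18*x**3
The correct value should be: 20*x**3

Explanation: The coefficient 20 was incorrectly written as 18: the term 20*x**3 was incorrectly written as 18*x**3
The later steps are derived from this incorrect expression, so the error originates in Step 3.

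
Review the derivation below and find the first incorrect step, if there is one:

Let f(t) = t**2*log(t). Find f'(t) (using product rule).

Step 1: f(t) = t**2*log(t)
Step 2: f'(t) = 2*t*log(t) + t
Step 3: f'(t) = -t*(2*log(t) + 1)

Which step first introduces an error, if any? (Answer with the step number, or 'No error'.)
Step 3

Step 3 is incorrect due to a sign flip.
The step shows: -t*(2*log(t) + 1)
The correct value should be: t*(2*log(t) + 1)

Explanation: The sign of the whole expression was flipped: the term t*(2*log(t) + 1) was incorrectly written as -t*(2*log(t) + 1)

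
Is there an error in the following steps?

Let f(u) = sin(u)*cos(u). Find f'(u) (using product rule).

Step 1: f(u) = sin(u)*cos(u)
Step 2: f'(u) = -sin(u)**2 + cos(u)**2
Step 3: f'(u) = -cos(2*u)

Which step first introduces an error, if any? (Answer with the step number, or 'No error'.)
Step 3

Step 3 is incorrect due to a sign flip.
The step shows: -cos(2*u)
The correct value should be: cos(2*u)

Explanation: The sign of the whole expression was flipped: the term cos(2*u) was incorrectly written as -cos(2*u)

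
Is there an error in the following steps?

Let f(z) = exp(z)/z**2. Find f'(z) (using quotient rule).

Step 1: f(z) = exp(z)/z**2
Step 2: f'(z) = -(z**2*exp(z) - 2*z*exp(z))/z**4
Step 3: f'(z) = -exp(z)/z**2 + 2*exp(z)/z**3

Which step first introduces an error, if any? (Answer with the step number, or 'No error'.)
Step 2

Step 2 is incorrect due to a sign flip.
The step shows: -(z**2*exp(z) - 2*z*exp(z))/z**4
The correct value should be: (z**2*exp(z) - 2*z*exp(z))/z**4

Explanation: The sign of the whole expression was flipped: the term (z**2*exp(z) - 2*z*exp(z))/z**4 was incorrectly written as -(z**2*exp(z) - 2*z*exp(z))/z**4
The later steps are derived from this incorrect expression, so the error originates in Step 2.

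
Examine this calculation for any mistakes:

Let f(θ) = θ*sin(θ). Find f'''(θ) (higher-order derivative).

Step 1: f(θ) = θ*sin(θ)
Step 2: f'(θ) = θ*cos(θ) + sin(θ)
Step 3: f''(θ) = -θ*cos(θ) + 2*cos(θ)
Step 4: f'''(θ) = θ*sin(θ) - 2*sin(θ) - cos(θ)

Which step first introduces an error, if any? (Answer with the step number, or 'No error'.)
Step 3

Step 3 is incorrect due to a wrong trig function.
The step shows: -θ*cos(θ) + 2*cos(θ)
The correct value should be: -θ*sin(θ) + 2*cos(θ)

Explanation: sin(θ) was incorrectly written as cos(θ): the term -θ*sin(θ) was incorrectly written as -θ*cos(θ)
The later steps are derived from this incorrect expression, so the error originates in Step 3.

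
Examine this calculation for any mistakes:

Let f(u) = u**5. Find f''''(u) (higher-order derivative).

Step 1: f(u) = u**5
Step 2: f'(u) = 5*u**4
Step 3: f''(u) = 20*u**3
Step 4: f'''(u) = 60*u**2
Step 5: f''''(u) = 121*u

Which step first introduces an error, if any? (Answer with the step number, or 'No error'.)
Step 5

Step 5 is incorrect due to a wrong coefficient.
The step shows: 121*u
The correct value should be: 120*u

Explanation: The coefficient 120 was incorrectly written as 121: the term 120*u was incorrectly written as 121*u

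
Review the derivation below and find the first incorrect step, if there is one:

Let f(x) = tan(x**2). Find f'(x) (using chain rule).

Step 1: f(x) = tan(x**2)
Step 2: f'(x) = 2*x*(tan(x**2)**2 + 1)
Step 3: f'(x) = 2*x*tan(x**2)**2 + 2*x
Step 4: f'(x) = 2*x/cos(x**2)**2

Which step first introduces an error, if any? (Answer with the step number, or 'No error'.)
No error

All steps in this derivation are correct.
The final answer f'(x) = 2*x/cos(x**2)**2 is valid.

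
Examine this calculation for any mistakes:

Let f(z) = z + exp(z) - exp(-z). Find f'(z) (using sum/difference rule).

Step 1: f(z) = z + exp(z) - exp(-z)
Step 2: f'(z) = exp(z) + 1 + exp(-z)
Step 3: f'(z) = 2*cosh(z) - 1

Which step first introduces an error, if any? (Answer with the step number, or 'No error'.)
Step 3

Step 3 is incorrect due to a sign flip.
The step shows: 2*cosh(z) - 1
The correct value should be: 2*cosh(z) + 1

Explanation: The sign of one term was flipped: the term 1 was incorrectly written as -1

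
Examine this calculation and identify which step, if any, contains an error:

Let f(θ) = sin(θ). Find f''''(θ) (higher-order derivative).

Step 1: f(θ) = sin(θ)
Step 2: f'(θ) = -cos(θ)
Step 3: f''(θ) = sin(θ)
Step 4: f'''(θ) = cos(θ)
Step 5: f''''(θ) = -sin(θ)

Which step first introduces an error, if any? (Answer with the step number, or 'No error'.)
Step 2

Step 2 is incorrect due to a sign flip.
The step shows: -cos(θ)
The correct value should be: cos(θ)

Explanation: The sign of the whole expression was flipped: the term cos(θ) was incorrectly written as -cos(θ)
The later steps are derived from this incorrect expression, so the error originates in Step 2.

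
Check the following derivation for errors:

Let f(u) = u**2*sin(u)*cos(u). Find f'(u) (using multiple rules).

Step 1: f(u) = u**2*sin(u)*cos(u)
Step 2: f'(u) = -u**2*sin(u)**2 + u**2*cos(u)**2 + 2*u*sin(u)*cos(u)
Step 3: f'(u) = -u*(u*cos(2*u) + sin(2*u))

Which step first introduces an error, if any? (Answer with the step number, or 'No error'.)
Step 3

Step 3 is incorrect due to a sign flip.
The step shows: -u*(u*cos(2*u) + sin(2*u))
The correct value should be: u*(u*cos(2*u) + sin(2*u))

Explanation: The sign of the whole expression was flipped: the term u*(u*cos(2*u) + sin(2*u)) was incorrectly written as -u*(u*cos(2*u) + sin(2*u))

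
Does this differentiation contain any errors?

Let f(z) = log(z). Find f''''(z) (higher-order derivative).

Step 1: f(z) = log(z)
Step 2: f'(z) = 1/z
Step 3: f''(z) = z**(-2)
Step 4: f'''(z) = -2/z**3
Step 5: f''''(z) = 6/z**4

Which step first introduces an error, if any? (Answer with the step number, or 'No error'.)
Step 3

Step 3 is incorrect due to a sign flip.
The step shows: z**(-2)
The correct value should be: -1/z**2

Explanation: The sign of the whole expression was flipped: the term -1/z**2 was incorrectly written as z**(-2)
The later steps are derived from this incorrect expression, so the error originates in Step 3.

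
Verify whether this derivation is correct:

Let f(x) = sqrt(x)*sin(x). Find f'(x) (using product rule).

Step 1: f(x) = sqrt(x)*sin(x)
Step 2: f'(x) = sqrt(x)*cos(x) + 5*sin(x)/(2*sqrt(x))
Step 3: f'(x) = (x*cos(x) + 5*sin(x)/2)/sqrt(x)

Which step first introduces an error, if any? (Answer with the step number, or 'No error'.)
Step 2

Step 2 is incorrect due to a wrong coefficient.
The step shows: sqrt(x)*cos(x) + 5*sin(x)/(2*sqrt(x))
The correct value should be: sqrt(x)*cos(x) + sin(x)/(2*sqrt(x))

Explanation: The coefficient 1/2 was incorrectly written as 5/2: the term sin(x)/(2*sqrt(x)) was incorrectly written as 5*sin(x)/(2*sqrt(x))
The later steps are derived from this incorrect expression, so the error originates in Step 2.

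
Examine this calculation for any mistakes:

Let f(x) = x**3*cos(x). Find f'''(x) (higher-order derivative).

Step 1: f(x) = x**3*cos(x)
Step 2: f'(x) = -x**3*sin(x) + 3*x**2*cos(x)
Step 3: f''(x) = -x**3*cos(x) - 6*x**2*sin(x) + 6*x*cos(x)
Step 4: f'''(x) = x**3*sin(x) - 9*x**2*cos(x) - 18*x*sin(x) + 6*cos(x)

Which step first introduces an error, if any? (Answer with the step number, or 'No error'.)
No error

All steps in this derivation are correct.
The final answer f'''(x) = x**3*sin(x) - 9*x**2*cos(x) - 18*x*sin(x) + 6*cos(x) is valid.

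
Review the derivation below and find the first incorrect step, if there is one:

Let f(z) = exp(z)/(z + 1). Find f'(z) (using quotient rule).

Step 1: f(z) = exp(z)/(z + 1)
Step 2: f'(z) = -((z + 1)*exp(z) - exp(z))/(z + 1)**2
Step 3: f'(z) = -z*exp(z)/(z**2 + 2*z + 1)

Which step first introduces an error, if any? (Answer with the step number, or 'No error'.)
Step 2

Step 2 is incorrect due to a sign flip.
The step shows: -((z + 1)*exp(z) - exp(z))/(z + 1)**2
The correct value should be: ((z + 1)*exp(z) - exp(z))/(z + 1)**2

Explanation: The sign of the whole expression was flipped: the term ((z + 1)*exp(z) - exp(z))/(z + 1)**2 was incorrectly written as -((z + 1)*exp(z) - exp(z))/(z + 1)**2
The later steps are derived from this incorrect expression, so the error originates in Step 2.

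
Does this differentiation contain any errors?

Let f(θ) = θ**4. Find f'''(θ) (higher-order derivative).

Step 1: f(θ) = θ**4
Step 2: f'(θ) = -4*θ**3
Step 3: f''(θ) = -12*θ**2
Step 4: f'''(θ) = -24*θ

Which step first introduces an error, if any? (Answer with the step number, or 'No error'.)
Step 2

Step 2 is incorrect due to a sign flip.
The step shows: -4*θ**3
The correct value should be: 4*θ**3

Explanation: The sign of the whole expression was flipped: the term 4*θ**3 was incorrectly written as -4*θ**3
The later steps are derived from this incorrect expression, so the error originates in Step 2.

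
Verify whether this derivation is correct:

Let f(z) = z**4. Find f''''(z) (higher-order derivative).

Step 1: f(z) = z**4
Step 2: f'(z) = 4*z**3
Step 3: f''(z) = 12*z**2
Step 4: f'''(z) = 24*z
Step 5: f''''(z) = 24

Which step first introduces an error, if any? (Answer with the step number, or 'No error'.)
No error

All steps in this derivation are correct.
The final answer f''''(z) = 24 is valid.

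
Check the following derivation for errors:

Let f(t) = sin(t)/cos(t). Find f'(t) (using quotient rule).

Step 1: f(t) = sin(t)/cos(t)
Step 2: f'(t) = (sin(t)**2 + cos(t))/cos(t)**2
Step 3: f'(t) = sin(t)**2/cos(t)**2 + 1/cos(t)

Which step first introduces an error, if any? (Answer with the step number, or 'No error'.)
Step 2

Step 2 is incorrect due to a wrong exponent.
The step shows: (sin(t)**2 + cos(t))/cos(t)**2
The correct value should be: (sin(t)**2 + cos(t)**2)/cos(t)**2

Explanation: The exponent 2 on cos(t) was incorrectly written as 1: the term (sin(t)**2 + cos(t)**2)/cos(t)**2 was incorrectly written as (sin(t)**2 + cos(t))/cos(t)**2
The later steps are derived from this incorrect expression, so the error originates in Step 2.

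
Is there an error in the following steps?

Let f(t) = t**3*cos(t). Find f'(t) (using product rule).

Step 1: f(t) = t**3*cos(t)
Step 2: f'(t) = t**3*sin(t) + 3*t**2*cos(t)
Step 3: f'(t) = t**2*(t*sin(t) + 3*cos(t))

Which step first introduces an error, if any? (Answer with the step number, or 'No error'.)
Step 2

Step 2 is incorrect due to a sign flip.
The step shows: t**3*sin(t) + 3*t**2*cos(t)
The correct value should be: -t**3*sin(t) + 3*t**2*cos(t)

Explanation: The sign of one term was flipped: the term -t**3*sin(t) was incorrectly written as t**3*sin(t)
The later steps are derived from this incorrect expression, so the error originates in Step 2.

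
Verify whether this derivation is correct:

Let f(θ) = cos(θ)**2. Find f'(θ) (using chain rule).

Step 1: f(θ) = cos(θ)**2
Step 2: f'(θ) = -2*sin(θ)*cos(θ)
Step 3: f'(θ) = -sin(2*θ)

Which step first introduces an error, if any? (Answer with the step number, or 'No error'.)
No error

All steps in this derivation are correct.
The final answer f'(θ) = -sin(2*θ) is valid.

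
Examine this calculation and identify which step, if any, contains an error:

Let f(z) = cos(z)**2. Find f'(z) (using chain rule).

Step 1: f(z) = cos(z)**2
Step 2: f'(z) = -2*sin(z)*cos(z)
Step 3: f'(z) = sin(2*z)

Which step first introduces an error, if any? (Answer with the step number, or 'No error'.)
Step 3

Step 3 is incorrect due to a sign flip.
The step shows: sin(2*z)
The correct value should be: -sin(2*z)

Explanation: The sign of the whole expression was flipped: the term -sin(2*z) was incorrectly written as sin(2*z)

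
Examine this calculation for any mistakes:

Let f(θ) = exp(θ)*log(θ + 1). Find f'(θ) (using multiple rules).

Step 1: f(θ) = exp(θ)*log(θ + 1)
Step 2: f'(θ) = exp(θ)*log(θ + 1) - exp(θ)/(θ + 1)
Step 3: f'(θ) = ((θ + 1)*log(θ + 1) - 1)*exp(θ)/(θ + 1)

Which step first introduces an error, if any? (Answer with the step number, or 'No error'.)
Step 2

Step 2 is incorrect due to a sign flip.
The step shows: exp(θ)*log(θ + 1) - exp(θ)/(θ + 1)
The correct value should be: exp(θ)*log(θ + 1) + exp(θ)/(θ + 1)

Explanation: The sign of one term was flipped: the term exp(θ)/(θ + 1) was incorrectly written as -exp(θ)/(θ + 1)
The later steps are derived from this incorrect expression, so the error originates in Step 2.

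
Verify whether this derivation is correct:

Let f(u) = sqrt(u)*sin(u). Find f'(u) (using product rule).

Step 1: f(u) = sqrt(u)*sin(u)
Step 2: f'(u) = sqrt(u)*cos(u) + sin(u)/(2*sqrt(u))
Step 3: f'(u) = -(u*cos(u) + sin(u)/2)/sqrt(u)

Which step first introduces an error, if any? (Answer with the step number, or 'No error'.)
Step 3

Step 3 is incorrect due to a sign flip.
The step shows: -(u*cos(u) + sin(u)/2)/sqrt(u)
The correct value should be: (u*cos(u) + sin(u)/2)/sqrt(u)

Explanation: The sign of the whole expression was flipped: the term (u*cos(u) + sin(u)/2)/sqrt(u) was incorrectly written as -(u*cos(u) + sin(u)/2)/sqrt(u)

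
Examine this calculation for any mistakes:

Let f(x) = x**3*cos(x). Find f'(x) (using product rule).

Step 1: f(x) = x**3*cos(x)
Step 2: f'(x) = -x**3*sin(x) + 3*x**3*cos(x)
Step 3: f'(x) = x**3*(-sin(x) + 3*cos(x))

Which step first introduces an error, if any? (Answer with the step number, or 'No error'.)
Step 2

Step 2 is incorrect due to a wrong exponent.
The step shows: -x**3*sin(x) + 3*x**3*cos(x)
The correct value should be: -x**3*sin(x) + 3*x**2*cos(x)

Explanation: The exponent 2 on x was incorrectly written as 3: the term 3*x**2*cos(x) was incorrectly written as 3*x**3*cos(x)
The later steps are derived from this incorrect expression, so the error originates in Step 2.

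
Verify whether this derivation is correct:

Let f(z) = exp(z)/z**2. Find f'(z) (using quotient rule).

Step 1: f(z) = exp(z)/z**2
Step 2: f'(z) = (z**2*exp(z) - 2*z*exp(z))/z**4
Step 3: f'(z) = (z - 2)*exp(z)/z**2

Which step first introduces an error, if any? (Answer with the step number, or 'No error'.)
Step 3

Step 3 is incorrect due to a wrong exponent.
The step shows: (z - 2)*exp(z)/z**2
The correct value should be: (z - 2)*exp(z)/z**3

Explanation: The exponent -3 on z was incorrectly written as -2: the term (z - 2)*exp(z)/z**3 was incorrectly written as (z - 2)*exp(z)/z**2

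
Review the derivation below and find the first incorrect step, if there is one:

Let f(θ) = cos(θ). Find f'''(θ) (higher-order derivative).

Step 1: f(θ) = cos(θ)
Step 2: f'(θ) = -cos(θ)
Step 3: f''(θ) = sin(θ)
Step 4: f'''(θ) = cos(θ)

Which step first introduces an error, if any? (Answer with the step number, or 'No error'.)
Step 2

Step 2 is incorrect due to a wrong trig function.
The step shows: -cos(θ)
The correct value should be: -sin(θ)

Explanation: sin(θ) was incorrectly written as cos(θ): the term -sin(θ) was incorrectly written as -cos(θ)
The later steps are derived from this incorrect expression, so the error originates in Step 2.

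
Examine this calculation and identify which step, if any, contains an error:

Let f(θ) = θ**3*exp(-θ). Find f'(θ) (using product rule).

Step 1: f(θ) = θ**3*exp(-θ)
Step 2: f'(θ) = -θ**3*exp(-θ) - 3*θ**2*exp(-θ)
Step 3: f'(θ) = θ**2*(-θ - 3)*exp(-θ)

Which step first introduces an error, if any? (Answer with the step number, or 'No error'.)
Step 2

Step 2 is incorrect due to a sign flip.
The step shows: -θ**3*exp(-θ) - 3*θ**2*exp(-θ)
The correct value should be: -θ**3*exp(-θ) + 3*θ**2*exp(-θ)

Explanation: The sign of one term was flipped: the term 3*θ**2*exp(-θ) was incorrectly written as -3*θ**2*exp(-θ)
The later steps are derived from this incorrect expression, so the error originates in Step 2.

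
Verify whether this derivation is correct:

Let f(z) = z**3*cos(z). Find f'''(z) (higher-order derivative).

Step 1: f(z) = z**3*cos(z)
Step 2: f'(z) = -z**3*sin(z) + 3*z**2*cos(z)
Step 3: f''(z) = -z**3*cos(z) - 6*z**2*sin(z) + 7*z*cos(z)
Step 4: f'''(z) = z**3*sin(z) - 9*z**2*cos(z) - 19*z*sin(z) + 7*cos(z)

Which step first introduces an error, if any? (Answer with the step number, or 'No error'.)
Step 3

Step 3 is incorrect due to a wrong coefficient.
The step shows: -z**3*cos(z) - 6*z**2*sin(z) + 7*z*cos(z)
The correct value should be: -z**3*cos(z) - 6*z**2*sin(z) + 6*z*cos(z)

Explanation: The coefficient 6 was incorrectly written as 7: the term 6*z*cos(z) was incorrectly written as 7*z*cos(z)
The later steps are derived from this incorrect expression, so the error originates in Step 3.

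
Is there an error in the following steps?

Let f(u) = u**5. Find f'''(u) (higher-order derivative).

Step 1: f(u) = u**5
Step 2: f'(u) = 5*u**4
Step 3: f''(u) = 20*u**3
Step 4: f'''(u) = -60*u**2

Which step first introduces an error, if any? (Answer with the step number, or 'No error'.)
Step 4

Step 4 is incorrect due to a sign flip.
The step shows: -60*u**2
The correct value should be: 60*u**2

Explanation: The sign of the whole expression was flipped: the term 60*u**2 was incorrectly written as -60*u**2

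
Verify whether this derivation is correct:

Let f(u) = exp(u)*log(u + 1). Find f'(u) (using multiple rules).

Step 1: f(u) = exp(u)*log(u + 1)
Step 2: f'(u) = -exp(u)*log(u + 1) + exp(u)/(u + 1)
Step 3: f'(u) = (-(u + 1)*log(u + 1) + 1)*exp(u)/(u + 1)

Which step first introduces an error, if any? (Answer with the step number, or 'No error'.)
Step 2

Step 2 is incorrect due to a sign flip.
The step shows: -exp(u)*log(u + 1) + exp(u)/(u + 1)
The correct value should be: exp(u)*log(u + 1) + exp(u)/(u + 1)

Explanation: The sign of one term was flipped: the term exp(u)*log(u + 1) was incorrectly written as -exp(u)*log(u + 1)
The later steps are derived from this incorrect expression, so the error originates in Step 2.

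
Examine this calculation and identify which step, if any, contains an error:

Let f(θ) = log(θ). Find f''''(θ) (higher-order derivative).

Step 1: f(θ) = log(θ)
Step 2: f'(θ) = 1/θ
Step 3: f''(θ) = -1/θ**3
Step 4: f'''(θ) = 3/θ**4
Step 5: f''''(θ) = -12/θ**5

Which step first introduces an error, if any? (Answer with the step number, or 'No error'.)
Step 3

Step 3 is incorrect due to a wrong exponent.
The step shows: -1/θ**3
The correct value should be: -1/θ**2

Explanation: The exponent -2 on θ was incorrectly written as -3: the term -1/θ**2 was incorrectly written as -1/θ**3
The later steps are derived from this incorrect expression, so the error originates in Step 3.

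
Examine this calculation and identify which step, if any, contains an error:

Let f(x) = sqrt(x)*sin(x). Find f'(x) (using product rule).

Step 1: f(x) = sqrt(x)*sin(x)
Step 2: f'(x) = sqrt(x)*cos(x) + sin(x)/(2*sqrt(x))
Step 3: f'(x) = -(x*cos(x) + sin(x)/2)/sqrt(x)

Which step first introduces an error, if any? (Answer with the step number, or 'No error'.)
Step 3

Step 3 is incorrect due to a sign flip.
The step shows: -(x*cos(x) + sin(x)/2)/sqrt(x)
The correct value should be: (x*cos(x) + sin(x)/2)/sqrt(x)

Explanation: The sign of the whole expression was flipped: the term (x*cos(x) + sin(x)/2)/sqrt(x) was incorrectly written as -(x*cos(x) + sin(x)/2)/sqrt(x)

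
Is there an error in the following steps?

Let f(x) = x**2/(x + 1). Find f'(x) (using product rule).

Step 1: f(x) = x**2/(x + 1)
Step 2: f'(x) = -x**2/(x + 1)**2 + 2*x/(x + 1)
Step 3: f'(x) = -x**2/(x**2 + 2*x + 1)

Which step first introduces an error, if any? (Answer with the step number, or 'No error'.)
Step 3

Step 3 is incorrect due to a dropped term.
The step shows: -x**2/(x**2 + 2*x + 1)
The correct value should be: -x**2/(x**2 + 2*x + 1) + 2*x/(x + 1)

Explanation: A term was dropped: the term 2*x/(x + 1) was incorrectly omitted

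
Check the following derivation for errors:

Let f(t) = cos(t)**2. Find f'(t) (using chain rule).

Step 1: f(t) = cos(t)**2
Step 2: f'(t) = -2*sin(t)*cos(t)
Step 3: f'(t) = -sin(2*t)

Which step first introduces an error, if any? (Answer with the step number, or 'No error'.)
No error

All steps in this derivation are correct.
The final answer f'(t) = -sin(2*t) is valid.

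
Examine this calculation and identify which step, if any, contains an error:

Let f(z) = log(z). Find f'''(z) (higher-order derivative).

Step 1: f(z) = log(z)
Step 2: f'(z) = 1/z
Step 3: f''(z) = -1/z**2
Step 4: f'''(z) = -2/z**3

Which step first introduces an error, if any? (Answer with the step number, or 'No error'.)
Step 4

Step 4 is incorrect due to a sign flip.
The step shows: -2/z**3
The correct value should be: 2/z**3

Explanation: The sign of the whole expression was flipped: the term 2/z**3 was incorrectly written as -2/z**3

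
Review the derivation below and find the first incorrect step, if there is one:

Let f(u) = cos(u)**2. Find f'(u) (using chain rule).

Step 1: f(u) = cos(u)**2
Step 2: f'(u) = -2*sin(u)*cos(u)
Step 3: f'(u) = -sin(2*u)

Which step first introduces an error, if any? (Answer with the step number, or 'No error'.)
No error

All steps in this derivation are correct.
The final answer f'(u) = -sin(2*u) is valid.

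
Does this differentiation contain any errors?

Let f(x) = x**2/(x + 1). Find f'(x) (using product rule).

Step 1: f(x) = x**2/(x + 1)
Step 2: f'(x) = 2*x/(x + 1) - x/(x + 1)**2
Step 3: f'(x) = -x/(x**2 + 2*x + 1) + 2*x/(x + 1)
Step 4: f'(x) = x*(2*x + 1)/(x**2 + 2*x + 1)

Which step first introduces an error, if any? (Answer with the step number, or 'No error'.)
Step 2

Step 2 is incorrect due to a wrong exponent.
The step shows: 2*x/(x + 1) - x/(x + 1)**2
The correct value should be: -x**2/(x + 1)**2 + 2*x/(x + 1)

Explanation: The exponent 2 on x was incorrectly written as 1: the term -x**2/(x + 1)**2 was incorrectly written as -x/(x + 1)**2
The later steps are derived from this incorrect expression, so the error originates in Step 2.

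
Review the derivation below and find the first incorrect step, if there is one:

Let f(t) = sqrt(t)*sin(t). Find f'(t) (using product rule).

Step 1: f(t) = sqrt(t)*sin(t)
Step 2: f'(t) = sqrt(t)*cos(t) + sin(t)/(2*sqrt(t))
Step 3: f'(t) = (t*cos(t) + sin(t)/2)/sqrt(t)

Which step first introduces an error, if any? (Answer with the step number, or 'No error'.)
No error

All steps in this derivation are correct.
The final answer f'(t) = (t*cos(t) + sin(t)/2)/sqrt(t) is valid.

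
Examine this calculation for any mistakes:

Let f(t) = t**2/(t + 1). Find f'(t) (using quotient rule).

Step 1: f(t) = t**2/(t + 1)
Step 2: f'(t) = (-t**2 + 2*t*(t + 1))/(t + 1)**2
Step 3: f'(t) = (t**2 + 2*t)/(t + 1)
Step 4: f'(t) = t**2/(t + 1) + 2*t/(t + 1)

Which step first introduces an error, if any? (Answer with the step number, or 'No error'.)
Step 3

Step 3 is incorrect due to a wrong exponent.
The step shows: (t**2 + 2*t)/(t + 1)
The correct value should be: (t**2 + 2*t)/(t + 1)**2

Explanation: The exponent -2 on t + 1 was incorrectly written as -1: the term (t**2 + 2*t)/(t + 1)**2 was incorrectly written as (t**2 + 2*t)/(t + 1)
The later steps are derived from this incorrect expression, so the error originates in Step 3.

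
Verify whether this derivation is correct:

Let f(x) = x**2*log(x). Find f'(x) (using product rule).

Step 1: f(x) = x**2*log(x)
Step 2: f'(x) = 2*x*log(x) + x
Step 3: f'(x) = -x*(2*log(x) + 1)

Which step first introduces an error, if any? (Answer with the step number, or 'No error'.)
Step 3

Step 3 is incorrect due to a sign flip.
The step shows: -x*(2*log(x) + 1)
The correct value should be: x*(2*log(x) + 1)

Explanation: The sign of the whole expression was flipped: the term x*(2*log(x) + 1) was incorrectly written as -x*(2*log(x) + 1)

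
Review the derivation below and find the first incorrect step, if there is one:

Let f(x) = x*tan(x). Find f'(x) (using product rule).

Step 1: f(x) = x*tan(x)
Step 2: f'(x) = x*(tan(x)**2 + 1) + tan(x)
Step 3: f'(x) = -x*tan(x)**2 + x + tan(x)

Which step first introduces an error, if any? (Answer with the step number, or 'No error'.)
Step 3

Step 3 is incorrect due to a sign flip.
The step shows: -x*tan(x)**2 + x + tan(x)
The correct value should be: x*tan(x)**2 + x + tan(x)

Explanation: The sign of one term was flipped: the term x*tan(x)**2 was incorrectly written as -x*tan(x)**2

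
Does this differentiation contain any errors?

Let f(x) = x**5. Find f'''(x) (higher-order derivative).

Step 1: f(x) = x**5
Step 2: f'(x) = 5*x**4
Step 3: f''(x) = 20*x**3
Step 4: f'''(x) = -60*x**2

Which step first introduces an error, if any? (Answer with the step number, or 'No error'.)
Step 4

Step 4 is incorrect due to a sign flip.
The step shows: -60*x**2
The correct value should be: 60*x**2

Explanation: The sign of the whole expression was flipped: the term 60*x**2 was incorrectly written as -60*x**2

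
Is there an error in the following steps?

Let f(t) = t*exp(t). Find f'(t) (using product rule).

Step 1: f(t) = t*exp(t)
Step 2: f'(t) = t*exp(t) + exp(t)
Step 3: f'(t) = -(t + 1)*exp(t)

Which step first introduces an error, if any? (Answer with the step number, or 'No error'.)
Step 3

Step 3 is incorrect due to a sign flip.
The step shows: -(t + 1)*exp(t)
The correct value should be: (t + 1)*exp(t)

Explanation: The sign of the whole expression was flipped: the term (t + 1)*exp(t) was incorrectly written as -(t + 1)*exp(t)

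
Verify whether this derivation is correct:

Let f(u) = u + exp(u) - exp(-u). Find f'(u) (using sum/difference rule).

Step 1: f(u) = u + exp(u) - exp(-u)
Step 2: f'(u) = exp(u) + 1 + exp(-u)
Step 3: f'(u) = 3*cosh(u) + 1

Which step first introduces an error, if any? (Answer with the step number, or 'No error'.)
Step 3

Step 3 is incorrect due to a wrong coefficient.
The step shows: 3*cosh(u) + 1
The correct value should be: 2*cosh(u) + 1

Explanation: The coefficient 2 was incorrectly written as 3: the term 2*cosh(u) was incorrectly written as 3*cosh(u)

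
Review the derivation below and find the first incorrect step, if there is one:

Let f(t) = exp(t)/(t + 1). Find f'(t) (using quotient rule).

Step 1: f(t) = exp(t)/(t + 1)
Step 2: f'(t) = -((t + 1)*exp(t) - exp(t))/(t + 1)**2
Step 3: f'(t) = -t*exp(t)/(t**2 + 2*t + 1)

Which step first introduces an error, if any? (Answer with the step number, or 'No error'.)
Step 2

Step 2 is incorrect due to a sign flip.
The step shows: -((t + 1)*exp(t) - exp(t))/(t + 1)**2
The correct value should be: ((t + 1)*exp(t) - exp(t))/(t + 1)**2

Explanation: The sign of the whole expression was flipped: the term ((t + 1)*exp(t) - exp(t))/(t + 1)**2 was incorrectly written as -((t + 1)*exp(t) - exp(t))/(t + 1)**2
The later steps are derived from this incorrect expression, so the error originates in Step 2.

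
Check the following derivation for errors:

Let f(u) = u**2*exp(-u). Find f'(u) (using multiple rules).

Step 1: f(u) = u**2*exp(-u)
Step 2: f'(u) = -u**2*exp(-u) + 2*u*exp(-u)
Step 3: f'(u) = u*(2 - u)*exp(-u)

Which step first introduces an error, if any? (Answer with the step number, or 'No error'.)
No error

All steps in this derivation are correct.
The final answer f'(u) = u*(2 - u)*exp(-u) is valid.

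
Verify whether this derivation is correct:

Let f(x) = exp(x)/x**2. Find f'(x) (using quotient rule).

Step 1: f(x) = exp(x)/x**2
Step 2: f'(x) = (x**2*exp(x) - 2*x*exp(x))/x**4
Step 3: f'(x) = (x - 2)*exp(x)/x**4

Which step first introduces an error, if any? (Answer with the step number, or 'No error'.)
Step 3

Step 3 is incorrect due to a wrong exponent.
The step shows: (x - 2)*exp(x)/x**4
The correct value should be: (x - 2)*exp(x)/x**3

Explanation: The exponent -3 on x was incorrectly written as -4: the term (x - 2)*exp(x)/x**3 was incorrectly written as (x - 2)*exp(x)/x**4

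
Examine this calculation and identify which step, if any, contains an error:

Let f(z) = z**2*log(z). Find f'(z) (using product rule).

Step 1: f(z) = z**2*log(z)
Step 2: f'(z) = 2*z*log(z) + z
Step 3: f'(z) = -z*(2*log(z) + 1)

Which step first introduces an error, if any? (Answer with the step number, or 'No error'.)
Step 3

Step 3 is incorrect due to a sign flip.
The step shows: -z*(2*log(z) + 1)
The correct value should be: z*(2*log(z) + 1)

Explanation: The sign of the whole expression was flipped: the term z*(2*log(z) + 1) was incorrectly written as -z*(2*log(z) + 1)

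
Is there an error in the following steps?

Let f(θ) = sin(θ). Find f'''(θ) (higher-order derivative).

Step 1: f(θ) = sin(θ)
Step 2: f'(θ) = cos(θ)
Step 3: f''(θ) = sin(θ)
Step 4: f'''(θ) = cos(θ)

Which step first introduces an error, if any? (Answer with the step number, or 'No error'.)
Step 3

Step 3 is incorrect due to a sign flip.
The step shows: sin(θ)
The correct value should be: -sin(θ)

Explanation: The sign of the whole expression was flipped: the term -sin(θ) was incorrectly written as sin(θ)
The later steps are derived from this incorrect expression, so the error originates in Step 3.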